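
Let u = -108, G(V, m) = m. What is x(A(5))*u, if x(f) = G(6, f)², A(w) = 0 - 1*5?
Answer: -2700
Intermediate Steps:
A(w) = -5 (A(w) = 0 - 5 = -5)
x(f) = f²
x(A(5))*u = (-5)²*(-108) = 25*(-108) = -2700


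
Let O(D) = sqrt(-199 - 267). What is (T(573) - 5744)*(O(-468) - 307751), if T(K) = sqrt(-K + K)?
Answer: 1767721744 - 5744*I*sqrt(466) ≈ 1.7677e+9 - 1.24e+5*I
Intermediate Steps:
T(K) = 0 (T(K) = sqrt(0) = 0)
O(D) = I*sqrt(466) (O(D) = sqrt(-466) = I*sqrt(466))
(T(573) - 5744)*(O(-468) - 307751) = (0 - 5744)*(I*sqrt(466) - 307751) = -5744*(-307751 + I*sqrt(466)) = 1767721744 - 5744*I*sqrt(466)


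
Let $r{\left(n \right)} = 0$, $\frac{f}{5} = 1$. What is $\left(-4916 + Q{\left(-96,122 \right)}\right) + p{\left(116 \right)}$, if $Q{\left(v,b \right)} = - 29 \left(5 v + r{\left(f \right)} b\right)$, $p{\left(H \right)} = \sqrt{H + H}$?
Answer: $9004 + 2 \sqrt{58} \approx 9019.2$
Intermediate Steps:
$f = 5$ ($f = 5 \cdot 1 = 5$)
$p{\left(H \right)} = \sqrt{2} \sqrt{H}$ ($p{\left(H \right)} = \sqrt{2 H} = \sqrt{2} \sqrt{H}$)
$Q{\left(v,b \right)} = - 145 v$ ($Q{\left(v,b \right)} = - 29 \left(5 v + 0 b\right) = - 29 \left(5 v + 0\right) = - 29 \cdot 5 v = - 145 v$)
$\left(-4916 + Q{\left(-96,122 \right)}\right) + p{\left(116 \right)} = \left(-4916 - -13920\right) + \sqrt{2} \sqrt{116} = \left(-4916 + 13920\right) + \sqrt{2} \cdot 2 \sqrt{29} = 9004 + 2 \sqrt{58}$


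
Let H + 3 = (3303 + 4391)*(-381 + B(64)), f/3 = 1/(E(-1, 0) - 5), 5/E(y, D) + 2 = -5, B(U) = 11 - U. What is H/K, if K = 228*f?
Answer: 33391990/1197 ≈ 27896.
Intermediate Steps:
E(y, D) = -5/7 (E(y, D) = 5/(-2 - 5) = 5/(-7) = 5*(-1/7) = -5/7)
f = -21/40 (f = 3/(-5/7 - 5) = 3/(-40/7) = 3*(-7/40) = -21/40 ≈ -0.52500)
K = -1197/10 (K = 228*(-21/40) = -1197/10 ≈ -119.70)
H = -3339199 (H = -3 + (3303 + 4391)*(-381 + (11 - 1*64)) = -3 + 7694*(-381 + (11 - 64)) = -3 + 7694*(-381 - 53) = -3 + 7694*(-434) = -3 - 3339196 = -3339199)
H/K = -3339199/(-1197/10) = -3339199*(-10/1197) = 33391990/1197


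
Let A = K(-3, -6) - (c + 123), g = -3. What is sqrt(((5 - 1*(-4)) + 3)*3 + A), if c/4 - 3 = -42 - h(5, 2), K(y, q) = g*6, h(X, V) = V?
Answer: sqrt(59) ≈ 7.6811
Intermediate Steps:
K(y, q) = -18 (K(y, q) = -3*6 = -18)
c = -164 (c = 12 + 4*(-42 - 1*2) = 12 + 4*(-42 - 2) = 12 + 4*(-44) = 12 - 176 = -164)
A = 23 (A = -18 - (-164 + 123) = -18 - 1*(-41) = -18 + 41 = 23)
sqrt(((5 - 1*(-4)) + 3)*3 + A) = sqrt(((5 - 1*(-4)) + 3)*3 + 23) = sqrt(((5 + 4) + 3)*3 + 23) = sqrt((9 + 3)*3 + 23) = sqrt(12*3 + 23) = sqrt(36 + 23) = sqrt(59)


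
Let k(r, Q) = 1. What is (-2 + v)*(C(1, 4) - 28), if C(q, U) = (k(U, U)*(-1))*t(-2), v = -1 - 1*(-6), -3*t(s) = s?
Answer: -86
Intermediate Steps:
t(s) = -s/3
v = 5 (v = -1 + 6 = 5)
C(q, U) = -⅔ (C(q, U) = (1*(-1))*(-⅓*(-2)) = -1*⅔ = -⅔)
(-2 + v)*(C(1, 4) - 28) = (-2 + 5)*(-⅔ - 28) = 3*(-86/3) = -86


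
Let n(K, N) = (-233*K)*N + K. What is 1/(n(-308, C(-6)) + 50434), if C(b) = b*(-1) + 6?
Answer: 1/911294 ≈ 1.0973e-6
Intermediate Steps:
C(b) = 6 - b (C(b) = -b + 6 = 6 - b)
n(K, N) = K - 233*K*N (n(K, N) = -233*K*N + K = K - 233*K*N)
1/(n(-308, C(-6)) + 50434) = 1/(-308*(1 - 233*(6 - 1*(-6))) + 50434) = 1/(-308*(1 - 233*(6 + 6)) + 50434) = 1/(-308*(1 - 233*12) + 50434) = 1/(-308*(1 - 2796) + 50434) = 1/(-308*(-2795) + 50434) = 1/(860860 + 50434) = 1/911294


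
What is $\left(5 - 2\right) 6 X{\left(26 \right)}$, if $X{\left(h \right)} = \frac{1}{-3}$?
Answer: $-6$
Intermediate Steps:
$X{\left(h \right)} = - \frac{1}{3}$
$\left(5 - 2\right) 6 X{\left(26 \right)} = \left(5 - 2\right) 6 \left(- \frac{1}{3}\right) = 3 \cdot 6 \left(- \frac{1}{3}\right) = 18 \left(- \frac{1}{3}\right) = -6$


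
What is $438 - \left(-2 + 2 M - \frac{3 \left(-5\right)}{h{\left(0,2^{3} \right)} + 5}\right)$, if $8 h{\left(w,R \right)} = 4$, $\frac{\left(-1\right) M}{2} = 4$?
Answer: $\frac{4986}{11} \approx 453.27$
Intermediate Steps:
$M = -8$ ($M = \left(-2\right) 4 = -8$)
$h{\left(w,R \right)} = \frac{1}{2}$ ($h{\left(w,R \right)} = \frac{1}{8} \cdot 4 = \frac{1}{2}$)
$438 - \left(-2 + 2 M - \frac{3 \left(-5\right)}{h{\left(0,2^{3} \right)} + 5}\right) = 438 + \left(\left(\left(-2\right) \left(-8\right) + 2\right) + \frac{3 \left(-5\right)}{\frac{1}{2} + 5}\right) = 438 + \left(\left(16 + 2\right) - \frac{15}{\frac{11}{2}}\right) = 438 + \left(18 - \frac{30}{11}\right) = 438 + \frac{168}{11} = \frac{4986}{11}$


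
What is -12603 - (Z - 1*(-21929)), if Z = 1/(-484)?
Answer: -16713487/484 ≈ -34532.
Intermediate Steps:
Z = -1/484 ≈ -0.0020661
-12603 - (Z - 1*(-21929)) = -12603 - (-1/484 - 1*(-21929)) = -12603 - (-1/484 + 21929) = -12603 - 1*10613635/484 = -12603 - 10613635/484 = -16713487/484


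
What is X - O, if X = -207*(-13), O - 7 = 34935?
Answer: -32251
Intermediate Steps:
O = 34942 (O = 7 + 34935 = 34942)
X = 2691
X - O = 2691 - 1*34942 = 2691 - 34942 = -32251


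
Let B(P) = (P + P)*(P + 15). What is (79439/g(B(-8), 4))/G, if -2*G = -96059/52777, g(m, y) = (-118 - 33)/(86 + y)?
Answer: -754659378540/14504909 ≈ -52028.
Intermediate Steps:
B(P) = 2*P*(15 + P) (B(P) = (2*P)*(15 + P) = 2*P*(15 + P))
g(m, y) = -151/(86 + y)
G = 96059/105554 (G = -(-96059)/(2*52777) = -½*(-96059/52777) = 96059/105554 ≈ 0.91005)
(79439/g(B(-8), 4))/G = (79439/((-151/(86 + 4))))/(96059/105554) = (79439/((-151/90)))*(105554/96059) = (79439/((-151*1/90)))*(105554/96059) = (79439/(-151/90))*(105554/96059) = (79439*(-90/151))*(105554/96059) = -7149510/151*105554/96059 = -754659378540/14504909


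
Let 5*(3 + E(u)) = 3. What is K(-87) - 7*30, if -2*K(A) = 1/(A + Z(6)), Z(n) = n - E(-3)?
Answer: -165055/786 ≈ -209.99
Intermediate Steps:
E(u) = -12/5 (E(u) = -3 + (⅕)*3 = -3 + ⅗ = -12/5)
Z(n) = 12/5 + n (Z(n) = n - 1*(-12/5) = n + 12/5 = 12/5 + n)
K(A) = -1/(2*(42/5 + A)) (K(A) = -1/(2*(A + (12/5 + 6))) = -1/(2*(A + 42/5)) = -1/(2*(42/5 + A)))
K(-87) - 7*30 = -5/(84 + 10*(-87)) - 7*30 = -5/(84 - 870) - 210 = -5/(-786) - 210 = -5*(-1/786) - 210 = 5/786 - 210 = -165055/786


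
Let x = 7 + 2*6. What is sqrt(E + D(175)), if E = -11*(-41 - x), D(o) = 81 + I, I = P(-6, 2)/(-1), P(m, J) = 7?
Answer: sqrt(734) ≈ 27.092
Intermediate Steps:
I = -7 (I = 7/(-1) = 7*(-1) = -7)
D(o) = 74 (D(o) = 81 - 7 = 74)
x = 19 (x = 7 + 12 = 19)
E = 660 (E = -11*(-41 - 1*19) = -11*(-41 - 19) = -11*(-60) = 660)
sqrt(E + D(175)) = sqrt(660 + 74) = sqrt(734)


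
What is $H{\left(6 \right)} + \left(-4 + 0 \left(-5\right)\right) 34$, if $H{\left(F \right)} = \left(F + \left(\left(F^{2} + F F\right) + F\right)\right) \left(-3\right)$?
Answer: $-388$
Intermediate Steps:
$H{\left(F \right)} = - 6 F - 6 F^{2}$ ($H{\left(F \right)} = \left(F + \left(\left(F^{2} + F^{2}\right) + F\right)\right) \left(-3\right) = \left(F + \left(2 F^{2} + F\right)\right) \left(-3\right) = \left(F + \left(F + 2 F^{2}\right)\right) \left(-3\right) = \left(2 F + 2 F^{2}\right) \left(-3\right) = - 6 F - 6 F^{2}$)
$H{\left(6 \right)} + \left(-4 + 0 \left(-5\right)\right) 34 = \left(-6\right) 6 \left(1 + 6\right) + \left(-4 + 0 \left(-5\right)\right) 34 = \left(-6\right) 6 \cdot 7 + \left(-4 + 0\right) 34 = -252 - 136 = -388$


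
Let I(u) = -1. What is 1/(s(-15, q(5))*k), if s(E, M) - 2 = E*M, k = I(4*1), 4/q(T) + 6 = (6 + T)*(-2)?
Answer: -7/29 ≈ -0.24138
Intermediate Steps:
q(T) = 4/(-18 - 2*T) (q(T) = 4/(-6 + (6 + T)*(-2)) = 4/(-6 + (-12 - 2*T)) = 4/(-18 - 2*T))
k = -1
s(E, M) = 2 + E*M
1/(s(-15, q(5))*k) = 1/((2 - (-30)/(9 + 5))*(-1)) = 1/((2 - (-30)/14)*(-1)) = 1/((2 - 15*(-⅐))*(-1)) = 1/((2 + 15/7)*(-1)) = 1/((29/7)*(-1)) = 1/(-29/7) = -7/29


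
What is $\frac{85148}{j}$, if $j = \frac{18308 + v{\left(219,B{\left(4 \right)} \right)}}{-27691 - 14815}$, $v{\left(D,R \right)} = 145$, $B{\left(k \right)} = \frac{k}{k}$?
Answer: $- \frac{3619300888}{18453} \approx -1.9614 \cdot 10^{5}$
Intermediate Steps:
$B{\left(k \right)} = 1$
$j = - \frac{18453}{42506}$ ($j = \frac{18308 + 145}{-27691 - 14815} = \frac{18453}{-42506} = 18453 \left(- \frac{1}{42506}\right) = - \frac{18453}{42506} \approx -0.43413$)
$\frac{85148}{j} = \frac{85148}{- \frac{18453}{42506}} = 85148 \left(- \frac{42506}{18453}\right) = - \frac{3619300888}{18453}$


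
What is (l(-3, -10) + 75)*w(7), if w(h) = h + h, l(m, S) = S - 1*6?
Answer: 826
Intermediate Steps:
l(m, S) = -6 + S (l(m, S) = S - 6 = -6 + S)
w(h) = 2*h
(l(-3, -10) + 75)*w(7) = ((-6 - 10) + 75)*(2*7) = (-16 + 75)*14 = 59*14 = 826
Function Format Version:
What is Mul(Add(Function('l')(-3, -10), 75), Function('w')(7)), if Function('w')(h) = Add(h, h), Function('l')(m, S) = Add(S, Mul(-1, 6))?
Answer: 826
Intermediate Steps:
Function('l')(m, S) = Add(-6, S) (Function('l')(m, S) = Add(S, -6) = Add(-6, S))
Function('w')(h) = Mul(2, h)
Mul(Add(Function('l')(-3, -10), 75), Function('w')(7)) = Mul(Add(Add(-6, -10), 75), Mul(2, 7)) = Mul(Add(-16, 75), 14) = Mul(59, 14) = 826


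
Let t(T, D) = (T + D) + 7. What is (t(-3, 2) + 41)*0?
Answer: 0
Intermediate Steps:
t(T, D) = 7 + D + T (t(T, D) = (D + T) + 7 = 7 + D + T)
(t(-3, 2) + 41)*0 = ((7 + 2 - 3) + 41)*0 = (6 + 41)*0 = 47*0 = 0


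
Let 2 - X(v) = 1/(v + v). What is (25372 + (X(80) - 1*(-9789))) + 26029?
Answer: 9790719/160 ≈ 61192.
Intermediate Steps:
X(v) = 2 - 1/(2*v) (X(v) = 2 - 1/(v + v) = 2 - 1/(2*v))
(25372 + (X(80) - 1*(-9789))) + 26029 = (25372 + ((2 - 1/2/80) - 1*(-9789))) + 26029 = (25372 + ((2 - 1/2*1/80) + 9789)) + 26029 = (25372 + ((2 - 1/160) + 9789)) + 26029 = (25372 + (319/160 + 9789)) + 26029 = (25372 + 1566559/160) + 26029 = 5626079/160 + 26029 = 9790719/160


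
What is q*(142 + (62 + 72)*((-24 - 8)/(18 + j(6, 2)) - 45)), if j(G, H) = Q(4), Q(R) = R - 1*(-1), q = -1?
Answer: 139712/23 ≈ 6074.4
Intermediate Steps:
Q(R) = 1 + R (Q(R) = R + 1 = 1 + R)
j(G, H) = 5 (j(G, H) = 1 + 4 = 5)
q*(142 + (62 + 72)*((-24 - 8)/(18 + j(6, 2)) - 45)) = -(142 + (62 + 72)*((-24 - 8)/(18 + 5) - 45)) = -(142 + 134*(-32/23 - 45)) = -(142 + 134*(-1067/23)) = -(142 - 142978/23) = -1*(-139712/23) = 139712/23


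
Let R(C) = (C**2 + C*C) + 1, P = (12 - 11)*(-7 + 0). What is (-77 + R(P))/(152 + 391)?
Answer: 22/543 ≈ 0.040516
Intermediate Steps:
P = -7 (P = 1*(-7) = -7)
R(C) = 1 + 2*C**2 (R(C) = (C**2 + C**2) + 1 = 2*C**2 + 1 = 1 + 2*C**2)
(-77 + R(P))/(152 + 391) = (-77 + (1 + 2*(-7)**2))/(152 + 391) = (-77 + (1 + 2*49))/543 = (-77 + (1 + 98))*(1/543) = (-77 + 99)*(1/543) = 22*(1/543) = 22/543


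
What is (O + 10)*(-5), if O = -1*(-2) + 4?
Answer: -80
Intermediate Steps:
O = 6 (O = 2 + 4 = 6)
(O + 10)*(-5) = (6 + 10)*(-5) = 16*(-5) = -80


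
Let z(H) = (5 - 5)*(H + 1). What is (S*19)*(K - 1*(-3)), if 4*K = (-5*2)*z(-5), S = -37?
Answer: -2109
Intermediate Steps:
z(H) = 0 (z(H) = 0*(1 + H) = 0)
K = 0 (K = (-5*2*0)/4 = (-10*0)/4 = (1/4)*0 = 0)
(S*19)*(K - 1*(-3)) = (-37*19)*(0 - 1*(-3)) = -703*(0 + 3) = -703*3 = -2109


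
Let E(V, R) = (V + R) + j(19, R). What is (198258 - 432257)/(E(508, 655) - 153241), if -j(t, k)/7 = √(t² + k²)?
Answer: 17793049961/11553339085 - 1637993*√429386/23106678170 ≈ 1.4936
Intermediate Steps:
j(t, k) = -7*√(k² + t²) (j(t, k) = -7*√(t² + k²) = -7*√(k² + t²))
E(V, R) = R + V - 7*√(361 + R²) (E(V, R) = (V + R) - 7*√(R² + 19²) = (R + V) - 7*√(R² + 361) = (R + V) - 7*√(361 + R²) = R + V - 7*√(361 + R²))
(198258 - 432257)/(E(508, 655) - 153241) = (198258 - 432257)/((655 + 508 - 7*√(361 + 655²)) - 153241) = -233999/((655 + 508 - 7*√(361 + 429025)) - 153241) = -233999/((655 + 508 - 7*√429386) - 153241) = -233999/((1163 - 7*√429386) - 153241) = -233999/(-152078 - 7*√429386)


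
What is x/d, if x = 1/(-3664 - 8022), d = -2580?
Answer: 1/30149880 ≈ 3.3168e-8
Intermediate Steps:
x = -1/11686 (x = 1/(-11686) = -1/11686 ≈ -8.5572e-5)
x/d = -1/11686/(-2580) = -1/11686*(-1/2580) = 1/30149880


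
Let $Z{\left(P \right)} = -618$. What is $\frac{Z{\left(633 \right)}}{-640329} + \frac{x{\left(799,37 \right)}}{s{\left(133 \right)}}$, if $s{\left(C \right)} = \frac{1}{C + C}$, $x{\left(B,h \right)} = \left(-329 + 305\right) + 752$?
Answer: $\frac{41332810270}{213443} \approx 1.9365 \cdot 10^{5}$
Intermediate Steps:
$x{\left(B,h \right)} = 728$ ($x{\left(B,h \right)} = -24 + 752 = 728$)
$s{\left(C \right)} = \frac{1}{2 C}$
$\frac{Z{\left(633 \right)}}{-640329} + \frac{x{\left(799,37 \right)}}{s{\left(133 \right)}} = - \frac{618}{-640329} + \frac{728}{\frac{1}{2} \cdot \frac{1}{133}} = \left(-618\right) \left(- \frac{1}{640329}\right) + \frac{728}{\frac{1}{2} \cdot \frac{1}{133}} = \frac{206}{213443} + 728 \frac{1}{\frac{1}{266}} = \frac{206}{213443} + 728 \cdot 266 = \frac{206}{213443} + 193648 = \frac{41332810270}{213443}$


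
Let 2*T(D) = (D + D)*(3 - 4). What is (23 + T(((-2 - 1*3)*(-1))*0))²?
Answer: 529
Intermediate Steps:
T(D) = -D (T(D) = ((D + D)*(3 - 4))/2 = ((2*D)*(-1))/2 = (-2*D)/2 = -D)
(23 + T(((-2 - 1*3)*(-1))*0))² = (23 - (-2 - 1*3)*(-1)*0)² = (23 - (-2 - 3)*(-1)*0)² = (23 - (-5*(-1))*0)² = (23 - 5*0)² = (23 - 1*0)² = (23 + 0)² = 23² = 529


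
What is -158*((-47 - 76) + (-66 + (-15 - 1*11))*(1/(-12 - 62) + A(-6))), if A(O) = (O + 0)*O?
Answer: 20073742/37 ≈ 5.4253e+5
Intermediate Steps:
A(O) = O² (A(O) = O*O = O²)
-158*((-47 - 76) + (-66 + (-15 - 1*11))*(1/(-12 - 62) + A(-6))) = -158*((-47 - 76) + (-66 + (-15 - 1*11))*(1/(-12 - 62) + (-6)²)) = -158*(-123 + (-66 + (-15 - 11))*(1/(-74) + 36)) = -158*(-123 + (-66 - 26)*(-1/74 + 36)) = -158*(-123 - 92*2663/74) = -158*(-123 - 122498/37) = -158*(-127049/37) = 20073742/37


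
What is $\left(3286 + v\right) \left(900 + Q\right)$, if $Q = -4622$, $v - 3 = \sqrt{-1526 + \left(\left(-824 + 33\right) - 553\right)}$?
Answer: $-12241658 - 3722 i \sqrt{2870} \approx -1.2242 \cdot 10^{7} - 1.994 \cdot 10^{5} i$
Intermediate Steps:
$v = 3 + i \sqrt{2870}$ ($v = 3 + \sqrt{-1526 + \left(\left(-824 + 33\right) - 553\right)} = 3 + \sqrt{-1526 - 1344} = 3 + \sqrt{-2870} = 3 + i \sqrt{2870} \approx 3.0 + 53.572 i$)
$\left(3286 + v\right) \left(900 + Q\right) = \left(3286 + \left(3 + i \sqrt{2870}\right)\right) \left(900 - 4622\right) = \left(3289 + i \sqrt{2870}\right) \left(-3722\right) = -12241658 - 3722 i \sqrt{2870}$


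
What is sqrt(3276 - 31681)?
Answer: I*sqrt(28405) ≈ 168.54*I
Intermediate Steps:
sqrt(3276 - 31681) = sqrt(-28405) = I*sqrt(28405)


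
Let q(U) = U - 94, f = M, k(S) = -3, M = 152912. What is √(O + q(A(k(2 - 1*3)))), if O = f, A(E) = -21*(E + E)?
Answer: 44*√79 ≈ 391.08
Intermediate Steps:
f = 152912
A(E) = -42*E
O = 152912
q(U) = -94 + U
√(O + q(A(k(2 - 1*3)))) = √(152912 + (-94 - 42*(-3))) = √(152912 + (-94 + 126)) = √(152912 + 32) = √152944 = 44*√79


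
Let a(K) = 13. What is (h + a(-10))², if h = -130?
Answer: 13689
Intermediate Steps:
(h + a(-10))² = (-130 + 13)² = (-117)² = 13689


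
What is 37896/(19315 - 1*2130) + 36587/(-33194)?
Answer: 89881747/81491270 ≈ 1.1030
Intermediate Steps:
37896/(19315 - 1*2130) + 36587/(-33194) = 37896/(19315 - 2130) + 36587*(-1/33194) = 37896/17185 - 36587/33194 = 89881747/81491270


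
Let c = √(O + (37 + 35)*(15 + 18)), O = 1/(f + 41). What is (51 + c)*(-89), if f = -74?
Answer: -4539 - 89*√2587431/33 ≈ -8877.2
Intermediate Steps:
O = -1/33 (O = 1/(-74 + 41) = 1/(-33) = -1/33 ≈ -0.030303)
c = √2587431/33 (c = √(-1/33 + (37 + 35)*(15 + 18)) = √(-1/33 + 72*33) = √(-1/33 + 2376) = √(78407/33) = √2587431/33 ≈ 48.744)
(51 + c)*(-89) = (51 + √2587431/33)*(-89) = -4539 - 89*√2587431/33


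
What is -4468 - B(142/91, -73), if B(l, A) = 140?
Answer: -4608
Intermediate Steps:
-4468 - B(142/91, -73) = -4468 - 1*140 = -4468 - 140 = -4608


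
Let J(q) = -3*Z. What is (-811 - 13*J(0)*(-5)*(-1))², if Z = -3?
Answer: 1948816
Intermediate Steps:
J(q) = 9 (J(q) = -3*(-3) = 9)
(-811 - 13*J(0)*(-5)*(-1))² = (-811 - 13*9*(-5)*(-1))² = (-811 - (-585)*(-1))² = (-811 - 13*45)² = (-811 - 585)² = (-1396)² = 1948816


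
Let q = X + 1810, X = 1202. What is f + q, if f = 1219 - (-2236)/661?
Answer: 2798927/661 ≈ 4234.4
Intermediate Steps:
f = 807995/661 (f = 1219 - (-2236)/661 = 1219 - 1*(-2236/661) = 1219 + 2236/661 = 807995/661 ≈ 1222.4)
q = 3012 (q = 1202 + 1810 = 3012)
f + q = 807995/661 + 3012 = 2798927/661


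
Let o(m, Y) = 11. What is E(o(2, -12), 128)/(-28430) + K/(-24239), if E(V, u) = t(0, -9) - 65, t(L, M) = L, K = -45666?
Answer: 259971983/137822954 ≈ 1.8863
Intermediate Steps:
E(V, u) = -65 (E(V, u) = 0 - 65 = -65)
E(o(2, -12), 128)/(-28430) + K/(-24239) = -65/(-28430) - 45666/(-24239) = -65*(-1/28430) - 45666*(-1/24239) = 13/5686 + 45666/24239 = 259971983/137822954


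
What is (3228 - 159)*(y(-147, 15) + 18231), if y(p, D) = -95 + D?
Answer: 55705419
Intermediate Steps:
(3228 - 159)*(y(-147, 15) + 18231) = (3228 - 159)*((-95 + 15) + 18231) = 3069*(-80 + 18231) = 3069*18151 = 55705419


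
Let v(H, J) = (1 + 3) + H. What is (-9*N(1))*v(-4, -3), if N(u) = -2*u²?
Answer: 0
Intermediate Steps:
v(H, J) = 4 + H
N(u) = -2*u²
(-9*N(1))*v(-4, -3) = (-(-18)*1²)*(4 - 4) = -(-18)*0 = -9*(-2)*0 = 18*0 = 0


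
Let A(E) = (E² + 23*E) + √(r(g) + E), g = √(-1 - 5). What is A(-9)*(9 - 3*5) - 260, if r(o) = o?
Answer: 496 - 6*√(-9 + I*√6) ≈ 493.57 - 18.163*I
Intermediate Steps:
g = I*√6 (g = √(-6) = I*√6 ≈ 2.4495*I)
A(E) = E² + √(E + I*√6) + 23*E (A(E) = (E² + 23*E) + √(I*√6 + E) = (E² + 23*E) + √(E + I*√6) = E² + √(E + I*√6) + 23*E)
A(-9)*(9 - 3*5) - 260 = ((-9)² + √(-9 + I*√6) + 23*(-9))*(9 - 3*5) - 260 = (81 + √(-9 + I*√6) - 207)*(9 - 15) - 260 = (-126 + √(-9 + I*√6))*(-6) - 260 = (756 - 6*√(-9 + I*√6)) - 260 = 496 - 6*√(-9 + I*√6)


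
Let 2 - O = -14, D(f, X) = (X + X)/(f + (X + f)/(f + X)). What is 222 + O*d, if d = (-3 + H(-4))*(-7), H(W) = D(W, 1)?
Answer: 1898/3 ≈ 632.67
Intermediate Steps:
D(f, X) = 2*X/(1 + f) (D(f, X) = (2*X)/(f + (X + f)/(X + f)) = (2*X)/(f + 1) = (2*X)/(1 + f) = 2*X/(1 + f))
H(W) = 2/(1 + W) (H(W) = 2*1/(1 + W) = 2/(1 + W))
O = 16 (O = 2 - 1*(-14) = 2 + 14 = 16)
d = 77/3 (d = (-3 + 2/(1 - 4))*(-7) = (-3 + 2/(-3))*(-7) = (-3 + 2*(-1/3))*(-7) = (-3 - 2/3)*(-7) = -11/3*(-7) = 77/3 ≈ 25.667)
222 + O*d = 222 + 16*(77/3) = 222 + 1232/3 = 1898/3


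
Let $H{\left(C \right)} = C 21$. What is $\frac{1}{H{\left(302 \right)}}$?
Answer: $\frac{1}{6342} \approx 0.00015768$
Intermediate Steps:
$H{\left(C \right)} = 21 C$
$\frac{1}{H{\left(302 \right)}} = \frac{1}{21 \cdot 302} = \frac{1}{6342}$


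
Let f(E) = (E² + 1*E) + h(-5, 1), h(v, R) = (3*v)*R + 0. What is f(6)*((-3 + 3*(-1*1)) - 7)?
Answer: -351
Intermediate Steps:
h(v, R) = 3*R*v (h(v, R) = 3*R*v + 0 = 3*R*v)
f(E) = -15 + E + E² (f(E) = (E² + 1*E) + 3*1*(-5) = (E² + E) - 15 = (E + E²) - 15 = -15 + E + E²)
f(6)*((-3 + 3*(-1*1)) - 7) = (-15 + 6 + 6²)*((-3 + 3*(-1*1)) - 7) = (-15 + 6 + 36)*((-3 + 3*(-1)) - 7) = 27*((-3 - 3) - 7) = 27*(-6 - 7) = 27*(-13) = -351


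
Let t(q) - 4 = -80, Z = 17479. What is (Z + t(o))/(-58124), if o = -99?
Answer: -17403/58124 ≈ -0.29941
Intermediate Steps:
t(q) = -76 (t(q) = 4 - 80 = -76)
(Z + t(o))/(-58124) = (17479 - 76)/(-58124) = 17403*(-1/58124) = -17403/58124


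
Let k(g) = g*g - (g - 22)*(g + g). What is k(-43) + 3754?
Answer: 13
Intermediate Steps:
k(g) = g**2 - 2*g*(-22 + g) (k(g) = g**2 - (-22 + g)*2*g = g**2 - 2*g*(-22 + g))
k(-43) + 3754 = -43*(44 - 1*(-43)) + 3754 = -43*(44 + 43) + 3754 = -43*87 + 3754 = -3741 + 3754 = 13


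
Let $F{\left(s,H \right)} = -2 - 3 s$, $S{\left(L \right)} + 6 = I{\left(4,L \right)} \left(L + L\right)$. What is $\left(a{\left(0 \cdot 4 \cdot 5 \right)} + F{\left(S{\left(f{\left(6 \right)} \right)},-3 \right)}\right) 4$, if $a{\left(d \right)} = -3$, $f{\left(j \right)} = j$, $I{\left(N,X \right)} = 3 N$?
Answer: $-1676$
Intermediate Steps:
$S{\left(L \right)} = -6 + 24 L$ ($S{\left(L \right)} = -6 + 3 \cdot 4 \left(L + L\right) = -6 + 12 \cdot 2 L = -6 + 24 L$)
$\left(a{\left(0 \cdot 4 \cdot 5 \right)} + F{\left(S{\left(f{\left(6 \right)} \right)},-3 \right)}\right) 4 = \left(-3 - \left(2 + 3 \left(-6 + 24 \cdot 6\right)\right)\right) 4 = \left(-3 - \left(2 + 3 \left(-6 + 144\right)\right)\right) 4 = \left(-3 - 416\right) 4 = \left(-419\right) 4 = -1676$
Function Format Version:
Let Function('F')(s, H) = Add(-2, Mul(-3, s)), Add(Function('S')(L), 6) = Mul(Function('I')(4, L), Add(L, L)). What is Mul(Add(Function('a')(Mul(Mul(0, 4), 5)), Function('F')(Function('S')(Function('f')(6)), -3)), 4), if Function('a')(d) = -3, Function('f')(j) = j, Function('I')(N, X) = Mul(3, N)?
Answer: -1676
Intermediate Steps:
Function('S')(L) = Add(-6, Mul(24, L)) (Function('S')(L) = Add(-6, Mul(Mul(3, 4), Add(L, L))) = Add(-6, Mul(12, Mul(2, L))) = Add(-6, Mul(24, L)))
Mul(Add(Function('a')(Mul(Mul(0, 4), 5)), Function('F')(Function('S')(Function('f')(6)), -3)), 4) = Mul(Add(-3, Add(-2, Mul(-3, Add(-6, Mul(24, 6))))), 4) = Mul(Add(-3, Add(-2, Mul(-3, Add(-6, 144)))), 4) = Mul(Add(-3, Add(-2, Mul(-3, 138))), 4) = Mul(Add(-3, Add(-2, -414)), 4) = Mul(Add(-3, -416), 4) = Mul(-419, 4) = -1676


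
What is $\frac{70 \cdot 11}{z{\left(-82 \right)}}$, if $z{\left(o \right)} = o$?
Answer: $- \frac{385}{41} \approx -9.3902$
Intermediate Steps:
$\frac{70 \cdot 11}{z{\left(-82 \right)}} = \frac{70 \cdot 11}{-82} = 770 \left(- \frac{1}{82}\right) = - \frac{385}{41}$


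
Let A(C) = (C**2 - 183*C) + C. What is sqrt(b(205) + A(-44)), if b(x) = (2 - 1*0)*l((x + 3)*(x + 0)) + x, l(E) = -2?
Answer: sqrt(10145) ≈ 100.72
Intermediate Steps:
A(C) = C**2 - 182*C
b(x) = -4 + x (b(x) = (2 - 1*0)*(-2) + x = (2 + 0)*(-2) + x = 2*(-2) + x = -4 + x)
sqrt(b(205) + A(-44)) = sqrt((-4 + 205) - 44*(-182 - 44)) = sqrt(201 - 44*(-226)) = sqrt(201 + 9944) = sqrt(10145)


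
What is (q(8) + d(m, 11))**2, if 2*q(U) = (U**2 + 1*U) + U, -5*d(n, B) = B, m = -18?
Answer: 35721/25 ≈ 1428.8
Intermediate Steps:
d(n, B) = -B/5
q(U) = U + U**2/2 (q(U) = ((U**2 + 1*U) + U)/2 = ((U**2 + U) + U)/2 = ((U + U**2) + U)/2 = (U**2 + 2*U)/2 = U + U**2/2)
(q(8) + d(m, 11))**2 = ((1/2)*8*(2 + 8) - 1/5*11)**2 = ((1/2)*8*10 - 11/5)**2 = (40 - 11/5)**2 = (189/5)**2 = 35721/25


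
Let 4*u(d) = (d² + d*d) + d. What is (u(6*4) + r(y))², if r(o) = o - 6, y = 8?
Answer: 87616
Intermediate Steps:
r(o) = -6 + o
u(d) = d²/2 + d/4 (u(d) = ((d² + d*d) + d)/4 = ((d² + d²) + d)/4 = (2*d² + d)/4 = (d + 2*d²)/4 = d²/2 + d/4)
(u(6*4) + r(y))² = ((6*4)*(1 + 2*(6*4))/4 + (-6 + 8))² = ((¼)*24*(1 + 2*24) + 2)² = ((¼)*24*(1 + 48) + 2)² = ((¼)*24*49 + 2)² = (294 + 2)² = 296² = 87616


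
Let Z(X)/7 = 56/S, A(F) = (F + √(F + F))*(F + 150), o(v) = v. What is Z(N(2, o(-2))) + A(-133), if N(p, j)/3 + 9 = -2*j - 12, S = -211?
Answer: -477463/211 + 17*I*√266 ≈ -2262.9 + 277.26*I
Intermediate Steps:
A(F) = (150 + F)*(F + √2*√F) (A(F) = (F + √(2*F))*(150 + F) = (F + √2*√F)*(150 + F) = (150 + F)*(F + √2*√F))
N(p, j) = -63 - 6*j (N(p, j) = -27 + 3*(-2*j - 12) = -27 + 3*(-12 - 2*j) = -27 + (-36 - 6*j) = -63 - 6*j)
Z(X) = -392/211 (Z(X) = 7*(56/(-211)) = 7*(56*(-1/211)) = 7*(-56/211) = -392/211)
Z(N(2, o(-2))) + A(-133) = -392/211 + ((-133)² + 150*(-133) + √2*(-133)^(3/2) + 150*√2*√(-133)) = -392/211 + (17689 - 19950 + √2*(-133*I*√133) + 150*√2*(I*√133)) = -392/211 + (17689 - 19950 - 133*I*√266 + 150*I*√266) = -392/211 + (-2261 + 17*I*√266) = -477463/211 + 17*I*√266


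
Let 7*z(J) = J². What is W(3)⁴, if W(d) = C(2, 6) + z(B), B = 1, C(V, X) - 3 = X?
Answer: 16777216/2401 ≈ 6987.6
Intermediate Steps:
C(V, X) = 3 + X
z(J) = J²/7
W(d) = 64/7 (W(d) = (3 + 6) + (⅐)*1² = 9 + (⅐)*1 = 9 + ⅐ = 64/7)
W(3)⁴ = (64/7)⁴ = 16777216/2401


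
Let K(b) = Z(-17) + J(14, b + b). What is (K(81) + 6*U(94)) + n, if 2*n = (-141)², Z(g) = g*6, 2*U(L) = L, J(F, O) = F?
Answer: 20269/2 ≈ 10135.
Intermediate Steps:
U(L) = L/2
Z(g) = 6*g
K(b) = -88 (K(b) = 6*(-17) + 14 = -102 + 14 = -88)
n = 19881/2 (n = (½)*(-141)² = (½)*19881 = 19881/2 ≈ 9940.5)
(K(81) + 6*U(94)) + n = (-88 + 6*((½)*94)) + 19881/2 = (-88 + 6*47) + 19881/2 = (-88 + 282) + 19881/2 = 194 + 19881/2 = 20269/2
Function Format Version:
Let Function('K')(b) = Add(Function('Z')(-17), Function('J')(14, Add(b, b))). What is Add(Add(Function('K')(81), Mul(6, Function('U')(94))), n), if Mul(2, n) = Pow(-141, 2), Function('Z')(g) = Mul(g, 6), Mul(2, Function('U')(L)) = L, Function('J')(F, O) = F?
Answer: Rational(20269, 2) ≈ 10135.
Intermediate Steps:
Function('U')(L) = Mul(Rational(1, 2), L)
Function('Z')(g) = Mul(6, g)
Function('K')(b) = -88 (Function('K')(b) = Add(Mul(6, -17), 14) = Add(-102, 14) = -88)
n = Rational(19881, 2) (n = Mul(Rational(1, 2), Pow(-141, 2)) = Mul(Rational(1, 2), 19881) = Rational(19881, 2) ≈ 9940.5)
Add(Add(Function('K')(81), Mul(6, Function('U')(94))), n) = Add(Add(-88, Mul(6, Mul(Rational(1, 2), 94))), Rational(19881, 2)) = Add(Add(-88, Mul(6, 47)), Rational(19881, 2)) = Add(Add(-88, 282), Rational(19881, 2)) = Add(194, Rational(19881, 2)) = Rational(20269, 2)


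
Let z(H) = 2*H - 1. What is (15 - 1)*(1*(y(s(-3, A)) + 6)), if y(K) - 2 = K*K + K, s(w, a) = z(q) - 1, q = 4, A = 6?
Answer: 700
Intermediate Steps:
z(H) = -1 + 2*H
s(w, a) = 6 (s(w, a) = (-1 + 2*4) - 1 = (-1 + 8) - 1 = 7 - 1 = 6)
y(K) = 2 + K + K**2 (y(K) = 2 + (K*K + K) = 2 + (K**2 + K) = 2 + (K + K**2) = 2 + K + K**2)
(15 - 1)*(1*(y(s(-3, A)) + 6)) = (15 - 1)*(1*((2 + 6 + 6**2) + 6)) = 14*(1*((2 + 6 + 36) + 6)) = 14*(1*(44 + 6)) = 14*(1*50) = 14*50 = 700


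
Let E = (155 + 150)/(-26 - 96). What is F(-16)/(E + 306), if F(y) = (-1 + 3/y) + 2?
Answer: 13/4856 ≈ 0.0026771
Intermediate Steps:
E = -5/2 (E = 305/(-122) = 305*(-1/122) = -5/2 ≈ -2.5000)
F(y) = 1 + 3/y
F(-16)/(E + 306) = ((3 - 16)/(-16))/(-5/2 + 306) = (-1/16*(-13))/(607/2) = (13/16)*(2/607) = 13/4856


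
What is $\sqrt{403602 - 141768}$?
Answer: $17 \sqrt{906} \approx 511.7$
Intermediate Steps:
$\sqrt{403602 - 141768} = \sqrt{261834} = 17 \sqrt{906}$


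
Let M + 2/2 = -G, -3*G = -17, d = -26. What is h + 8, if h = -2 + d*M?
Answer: 538/3 ≈ 179.33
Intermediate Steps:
G = 17/3 (G = -1/3*(-17) = 17/3 ≈ 5.6667)
M = -20/3 (M = -1 - 1*17/3 = -1 - 17/3 = -20/3 ≈ -6.6667)
h = 514/3 (h = -2 - 26*(-20/3) = -2 + 520/3 = 514/3 ≈ 171.33)
h + 8 = 514/3 + 8 = 538/3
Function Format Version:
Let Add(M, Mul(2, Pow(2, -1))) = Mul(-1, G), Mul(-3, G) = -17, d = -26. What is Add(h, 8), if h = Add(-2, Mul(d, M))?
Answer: Rational(538, 3) ≈ 179.33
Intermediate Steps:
G = Rational(17, 3) (G = Mul(Rational(-1, 3), -17) = Rational(17, 3) ≈ 5.6667)
M = Rational(-20, 3) (M = Add(-1, Mul(-1, Rational(17, 3))) = Add(-1, Rational(-17, 3)) = Rational(-20, 3) ≈ -6.6667)
h = Rational(514, 3) (h = Add(-2, Mul(-26, Rational(-20, 3))) = Add(-2, Rational(520, 3)) = Rational(514, 3) ≈ 171.33)
Add(h, 8) = Add(Rational(514, 3), 8) = Rational(538, 3)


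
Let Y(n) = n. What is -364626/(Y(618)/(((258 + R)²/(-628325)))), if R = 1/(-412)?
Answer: 27465154517451/439416123056 ≈ 62.504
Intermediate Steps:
R = -1/412 ≈ -0.0024272
-364626/(Y(618)/(((258 + R)²/(-628325)))) = -364626/(618/(((258 - 1/412)²/(-628325)))) = -364626/(618/(((106295/412)²*(-1/628325)))) = -364626/(618/(((11298627025/169744)*(-1/628325)))) = -364626/(618/(-451945081/4266175952)) = -364626/(618*(-4266175952/451945081)) = -364626/(-2636496738336/451945081) = -364626*(-451945081)/2636496738336 = -1*(-27465154517451/439416123056) = 27465154517451/439416123056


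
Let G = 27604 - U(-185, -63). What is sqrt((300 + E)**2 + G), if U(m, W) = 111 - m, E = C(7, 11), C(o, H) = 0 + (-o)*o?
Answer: sqrt(90309) ≈ 300.51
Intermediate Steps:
C(o, H) = -o**2 (C(o, H) = 0 - o**2 = -o**2)
E = -49 (E = -1*7**2 = -1*49 = -49)
G = 27308 (G = 27604 - (111 - 1*(-185)) = 27604 - (111 + 185) = 27604 - 1*296 = 27604 - 296 = 27308)
sqrt((300 + E)**2 + G) = sqrt((300 - 49)**2 + 27308) = sqrt(251**2 + 27308) = sqrt(63001 + 27308) = sqrt(90309)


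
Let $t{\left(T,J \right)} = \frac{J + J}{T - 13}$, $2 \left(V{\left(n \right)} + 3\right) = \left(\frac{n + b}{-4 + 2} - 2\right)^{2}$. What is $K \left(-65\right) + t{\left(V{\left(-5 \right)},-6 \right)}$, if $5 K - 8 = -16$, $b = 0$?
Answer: $\frac{13304}{127} \approx 104.76$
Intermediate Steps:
$K = - \frac{8}{5}$ ($K = \frac{8}{5} + \frac{1}{5} \left(-16\right) = \frac{8}{5} - \frac{16}{5} = - \frac{8}{5} \approx -1.6$)
$V{\left(n \right)} = -3 + \frac{\left(-2 - \frac{n}{2}\right)^{2}}{2}$ ($V{\left(n \right)} = -3 + \frac{\left(\frac{n + 0}{-4 + 2} - 2\right)^{2}}{2} = -3 + \frac{\left(\frac{n}{-2} - 2\right)^{2}}{2} = -3 + \frac{\left(n \left(- \frac{1}{2}\right) - 2\right)^{2}}{2} = -3 + \frac{\left(- \frac{n}{2} - 2\right)^{2}}{2} = -3 + \frac{\left(-2 - \frac{n}{2}\right)^{2}}{2}$)
$t{\left(T,J \right)} = \frac{2 J}{-13 + T}$
$K \left(-65\right) + t{\left(V{\left(-5 \right)},-6 \right)} = \left(- \frac{8}{5}\right) \left(-65\right) + 2 \left(-6\right) \frac{1}{-13 - \left(3 - \frac{\left(4 - 5\right)^{2}}{8}\right)} = 104 + 2 \left(-6\right) \frac{1}{-13 - \left(3 - \frac{\left(-1\right)^{2}}{8}\right)} = 104 + 2 \left(-6\right) \frac{1}{-13 + \left(-3 + \frac{1}{8} \cdot 1\right)} = 104 + 2 \left(-6\right) \frac{1}{-13 + \left(-3 + \frac{1}{8}\right)} = 104 + 2 \left(-6\right) \frac{1}{-13 - \frac{23}{8}} = 104 + 2 \left(-6\right) \frac{1}{- \frac{127}{8}} = 104 + 2 \left(-6\right) \left(- \frac{8}{127}\right) = 104 + \frac{96}{127} = \frac{13304}{127}$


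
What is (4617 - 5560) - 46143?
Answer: -47086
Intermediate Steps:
(4617 - 5560) - 46143 = -943 - 46143 = -47086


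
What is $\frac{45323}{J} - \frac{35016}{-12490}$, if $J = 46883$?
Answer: $\frac{1103869699}{292784335} \approx 3.7702$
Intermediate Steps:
$\frac{45323}{J} - \frac{35016}{-12490} = \frac{45323}{46883} - \frac{35016}{-12490} = 45323 \cdot \frac{1}{46883} - - \frac{17508}{6245} = \frac{45323}{46883} + \frac{17508}{6245} = \frac{1103869699}{292784335}$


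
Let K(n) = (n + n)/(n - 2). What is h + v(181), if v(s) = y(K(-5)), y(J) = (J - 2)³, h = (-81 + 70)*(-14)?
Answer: 52758/343 ≈ 153.81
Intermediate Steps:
h = 154 (h = -11*(-14) = 154)
K(n) = 2*n/(-2 + n) (K(n) = (2*n)/(-2 + n) = 2*n/(-2 + n))
y(J) = (-2 + J)³
v(s) = -64/343 (v(s) = (-2 + 2*(-5)/(-2 - 5))³ = (-2 + 2*(-5)/(-7))³ = (-2 + 2*(-5)*(-⅐))³ = (-2 + 10/7)³ = (-4/7)³ = -64/343)
h + v(181) = 154 - 64/343 = 52758/343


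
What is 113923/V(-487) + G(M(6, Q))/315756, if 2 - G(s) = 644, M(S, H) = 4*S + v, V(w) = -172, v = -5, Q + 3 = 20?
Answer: -2997665101/4525836 ≈ -662.34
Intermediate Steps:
Q = 17 (Q = -3 + 20 = 17)
M(S, H) = -5 + 4*S (M(S, H) = 4*S - 5 = -5 + 4*S)
G(s) = -642 (G(s) = 2 - 1*644 = 2 - 644 = -642)
113923/V(-487) + G(M(6, Q))/315756 = 113923/(-172) - 642/315756 = 113923*(-1/172) - 642*1/315756 = -113923/172 - 107/52626 = -2997665101/4525836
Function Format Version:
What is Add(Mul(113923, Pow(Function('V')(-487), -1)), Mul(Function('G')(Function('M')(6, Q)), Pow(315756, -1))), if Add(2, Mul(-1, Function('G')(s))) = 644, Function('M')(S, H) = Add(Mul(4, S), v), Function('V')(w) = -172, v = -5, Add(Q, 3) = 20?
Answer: Rational(-2997665101, 4525836) ≈ -662.34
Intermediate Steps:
Q = 17 (Q = Add(-3, 20) = 17)
Function('M')(S, H) = Add(-5, Mul(4, S)) (Function('M')(S, H) = Add(Mul(4, S), -5) = Add(-5, Mul(4, S)))
Function('G')(s) = -642 (Function('G')(s) = Add(2, Mul(-1, 644)) = Add(2, -644) = -642)
Add(Mul(113923, Pow(Function('V')(-487), -1)), Mul(Function('G')(Function('M')(6, Q)), Pow(315756, -1))) = Add(Mul(113923, Pow(-172, -1)), Mul(-642, Pow(315756, -1))) = Add(Mul(113923, Rational(-1, 172)), Mul(-642, Rational(1, 315756))) = Add(Rational(-113923, 172), Rational(-107, 52626)) = Rational(-2997665101, 4525836)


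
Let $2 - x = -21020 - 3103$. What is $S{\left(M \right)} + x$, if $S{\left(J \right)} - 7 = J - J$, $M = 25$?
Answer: $24132$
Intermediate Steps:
$S{\left(J \right)} = 7$ ($S{\left(J \right)} = 7 + \left(J - J\right) = 7 + 0 = 7$)
$x = 24125$ ($x = 2 - \left(-21020 - 3103\right) = 2 - -24123 = 2 + 24123 = 24125$)
$S{\left(M \right)} + x = 7 + 24125 = 24132$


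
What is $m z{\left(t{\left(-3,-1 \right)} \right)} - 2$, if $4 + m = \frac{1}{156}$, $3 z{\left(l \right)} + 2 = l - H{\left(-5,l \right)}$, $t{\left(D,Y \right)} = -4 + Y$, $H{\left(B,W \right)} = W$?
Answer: $\frac{155}{234} \approx 0.66239$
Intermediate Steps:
$z{\left(l \right)} = - \frac{2}{3}$ ($z{\left(l \right)} = - \frac{2}{3} + \frac{l - l}{3} = - \frac{2}{3} + \frac{1}{3} \cdot 0 = - \frac{2}{3} + 0 = - \frac{2}{3}$)
$m = - \frac{623}{156}$ ($m = -4 + \frac{1}{156} = - \frac{623}{156} \approx -3.9936$)
$m z{\left(t{\left(-3,-1 \right)} \right)} - 2 = \left(- \frac{623}{156}\right) \left(- \frac{2}{3}\right) - 2 = \frac{623}{234} - 2 = \frac{155}{234}$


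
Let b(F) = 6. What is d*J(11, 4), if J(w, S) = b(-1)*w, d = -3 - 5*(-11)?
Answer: 3432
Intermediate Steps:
d = 52 (d = -3 + 55 = 52)
J(w, S) = 6*w
d*J(11, 4) = 52*(6*11) = 52*66 = 3432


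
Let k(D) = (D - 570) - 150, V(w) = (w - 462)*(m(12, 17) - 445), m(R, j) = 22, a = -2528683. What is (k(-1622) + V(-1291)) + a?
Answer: -1789506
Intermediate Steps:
V(w) = 195426 - 423*w (V(w) = (w - 462)*(22 - 445) = (-462 + w)*(-423) = 195426 - 423*w)
k(D) = -720 + D (k(D) = (-570 + D) - 150 = -720 + D)
(k(-1622) + V(-1291)) + a = ((-720 - 1622) + (195426 - 423*(-1291))) - 2528683 = (-2342 + (195426 + 546093)) - 2528683 = (-2342 + 741519) - 2528683 = 739177 - 2528683 = -1789506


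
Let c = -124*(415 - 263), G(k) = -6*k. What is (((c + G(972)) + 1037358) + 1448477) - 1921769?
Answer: 539386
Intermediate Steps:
c = -18848 (c = -124*152 = -18848)
(((c + G(972)) + 1037358) + 1448477) - 1921769 = (((-18848 - 6*972) + 1037358) + 1448477) - 1921769 = (((-18848 - 5832) + 1037358) + 1448477) - 1921769 = ((-24680 + 1037358) + 1448477) - 1921769 = (1012678 + 1448477) - 1921769 = 2461155 - 1921769 = 539386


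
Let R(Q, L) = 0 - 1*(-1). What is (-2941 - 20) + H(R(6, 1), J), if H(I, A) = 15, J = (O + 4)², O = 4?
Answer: -2946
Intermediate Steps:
J = 64 (J = (4 + 4)² = 8² = 64)
R(Q, L) = 1 (R(Q, L) = 0 + 1 = 1)
(-2941 - 20) + H(R(6, 1), J) = (-2941 - 20) + 15 = -2961 + 15 = -2946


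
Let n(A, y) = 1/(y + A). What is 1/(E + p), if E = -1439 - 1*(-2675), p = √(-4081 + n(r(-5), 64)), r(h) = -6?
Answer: 23896/29614355 - I*√13728426/88843065 ≈ 0.00080691 - 4.1705e-5*I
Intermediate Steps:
n(A, y) = 1/(A + y)
p = I*√13728426/58 (p = √(-4081 + 1/(-6 + 64)) = √(-4081 + 1/58) = √(-236697/58) = I*√13728426/58 ≈ 63.883*I)
E = 1236 (E = -1439 + 2675 = 1236)
1/(E + p) = 1/(1236 + I*√13728426/58)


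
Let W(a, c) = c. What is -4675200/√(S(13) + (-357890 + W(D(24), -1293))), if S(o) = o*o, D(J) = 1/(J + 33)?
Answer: 2337600*I*√359014/179507 ≈ 7802.7*I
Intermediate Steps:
D(J) = 1/(33 + J)
S(o) = o²
-4675200/√(S(13) + (-357890 + W(D(24), -1293))) = -4675200/√(13² + (-357890 - 1293)) = -4675200/√(169 - 359183) = -4675200*(-I*√359014/359014) = -(-2337600)*I*√359014/179507 = 2337600*I*√359014/179507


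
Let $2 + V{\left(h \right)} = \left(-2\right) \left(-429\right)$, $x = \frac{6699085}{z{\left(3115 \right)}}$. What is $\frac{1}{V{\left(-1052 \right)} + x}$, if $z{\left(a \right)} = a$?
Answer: $\frac{623}{1873105} \approx 0.0003326$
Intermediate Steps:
$x = \frac{1339817}{623}$ ($x = \frac{6699085}{3115} = 6699085 \cdot \frac{1}{3115} = \frac{1339817}{623} \approx 2150.6$)
$V{\left(h \right)} = 856$ ($V{\left(h \right)} = -2 - -858 = -2 + 858 = 856$)
$\frac{1}{V{\left(-1052 \right)} + x} = \frac{1}{856 + \frac{1339817}{623}} = \frac{1}{\frac{1873105}{623}} = \frac{623}{1873105}$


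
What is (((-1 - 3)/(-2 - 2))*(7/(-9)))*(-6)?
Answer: 14/3 ≈ 4.6667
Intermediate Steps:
(((-1 - 3)/(-2 - 2))*(7/(-9)))*(-6) = ((-4/(-4))*(7*(-1/9)))*(-6) = (-4*(-1/4)*(-7/9))*(-6) = (1*(-7/9))*(-6) = -7/9*(-6) = 14/3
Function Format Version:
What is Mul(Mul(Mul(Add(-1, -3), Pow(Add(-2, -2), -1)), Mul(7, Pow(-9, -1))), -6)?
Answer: Rational(14, 3) ≈ 4.6667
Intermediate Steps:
Mul(Mul(Mul(Add(-1, -3), Pow(Add(-2, -2), -1)), Mul(7, Pow(-9, -1))), -6) = Mul(Mul(Mul(-4, Pow(-4, -1)), Mul(7, Rational(-1, 9))), -6) = Mul(Mul(Mul(-4, Rational(-1, 4)), Rational(-7, 9)), -6) = Mul(Mul(1, Rational(-7, 9)), -6) = Mul(Rational(-7, 9), -6) = Rational(14, 3)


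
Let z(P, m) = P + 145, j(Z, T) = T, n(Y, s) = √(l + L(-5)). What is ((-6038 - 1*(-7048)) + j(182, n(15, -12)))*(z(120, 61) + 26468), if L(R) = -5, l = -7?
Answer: 27000330 + 53466*I*√3 ≈ 2.7e+7 + 92606.0*I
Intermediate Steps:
n(Y, s) = 2*I*√3 (n(Y, s) = √(-7 - 5) = √(-12) = 2*I*√3)
z(P, m) = 145 + P
((-6038 - 1*(-7048)) + j(182, n(15, -12)))*(z(120, 61) + 26468) = ((-6038 - 1*(-7048)) + 2*I*√3)*((145 + 120) + 26468) = ((-6038 + 7048) + 2*I*√3)*(265 + 26468) = (1010 + 2*I*√3)*26733 = 27000330 + 53466*I*√3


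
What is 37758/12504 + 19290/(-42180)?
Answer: 3753973/1465052 ≈ 2.5623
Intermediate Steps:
37758/12504 + 19290/(-42180) = 37758*(1/12504) + 19290*(-1/42180) = 6293/2084 - 643/1406 = 3753973/1465052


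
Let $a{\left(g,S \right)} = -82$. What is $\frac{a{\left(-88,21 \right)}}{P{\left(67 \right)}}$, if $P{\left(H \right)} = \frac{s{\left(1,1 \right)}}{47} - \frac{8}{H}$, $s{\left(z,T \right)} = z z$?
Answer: $\frac{258218}{309} \approx 835.66$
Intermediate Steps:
$s{\left(z,T \right)} = z^{2}$
$P{\left(H \right)} = \frac{1}{47} - \frac{8}{H}$ ($P{\left(H \right)} = \frac{1^{2}}{47} - \frac{8}{H} = 1 \cdot \frac{1}{47} - \frac{8}{H} = \frac{1}{47} - \frac{8}{H}$)
$\frac{a{\left(-88,21 \right)}}{P{\left(67 \right)}} = - \frac{82}{\frac{1}{47} \cdot \frac{1}{67} \left(-376 + 67\right)} = - \frac{82}{\frac{1}{47} \cdot \frac{1}{67} \left(-309\right)} = - \frac{82}{- \frac{309}{3149}} = \left(-82\right) \left(- \frac{3149}{309}\right) = \frac{258218}{309}$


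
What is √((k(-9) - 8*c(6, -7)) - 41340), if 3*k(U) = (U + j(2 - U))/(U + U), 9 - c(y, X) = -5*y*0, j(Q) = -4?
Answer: I*√13417410/18 ≈ 203.5*I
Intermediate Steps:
c(y, X) = 9 (c(y, X) = 9 - (-5*y)*0 = 9 - 1*0 = 9 + 0 = 9)
k(U) = (-4 + U)/(6*U) (k(U) = ((U - 4)/(U + U))/3 = ((-4 + U)/((2*U)))/3 = ((-4 + U)*(1/(2*U)))/3 = ((-4 + U)/(2*U))/3 = (-4 + U)/(6*U))
√((k(-9) - 8*c(6, -7)) - 41340) = √(((⅙)*(-4 - 9)/(-9) - 8*9) - 41340) = √(((⅙)*(-⅑)*(-13) - 72) - 41340) = √((13/54 - 72) - 41340) = √(-3875/54 - 41340) = √(-2236235/54) = I*√13417410/18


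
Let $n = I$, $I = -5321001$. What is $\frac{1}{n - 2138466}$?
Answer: $- \frac{1}{7459467} \approx -1.3406 \cdot 10^{-7}$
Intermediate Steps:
$n = -5321001$
$\frac{1}{n - 2138466} = \frac{1}{-5321001 - 2138466} = \frac{1}{-7459467} = - \frac{1}{7459467}$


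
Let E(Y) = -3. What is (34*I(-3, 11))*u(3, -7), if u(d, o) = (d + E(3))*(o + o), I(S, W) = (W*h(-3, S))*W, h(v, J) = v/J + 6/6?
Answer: 0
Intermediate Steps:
h(v, J) = 1 + v/J (h(v, J) = v/J + 6*(⅙) = v/J + 1 = 1 + v/J)
I(S, W) = W²*(-3 + S)/S (I(S, W) = (W*((S - 3)/S))*W = (W*((-3 + S)/S))*W = (W*(-3 + S)/S)*W = W²*(-3 + S)/S)
u(d, o) = 2*o*(-3 + d) (u(d, o) = (d - 3)*(o + o) = (-3 + d)*(2*o) = 2*o*(-3 + d))
(34*I(-3, 11))*u(3, -7) = (34*(11²*(-3 - 3)/(-3)))*(2*(-7)*(-3 + 3)) = (34*(-⅓*121*(-6)))*(2*(-7)*0) = (34*242)*0 = 8228*0 = 0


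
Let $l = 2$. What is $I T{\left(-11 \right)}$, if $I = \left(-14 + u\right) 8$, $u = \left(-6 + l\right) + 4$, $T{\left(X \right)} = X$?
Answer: $1232$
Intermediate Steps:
$u = 0$ ($u = \left(-6 + 2\right) + 4 = -4 + 4 = 0$)
$I = -112$ ($I = \left(-14 + 0\right) 8 = \left(-14\right) 8 = -112$)
$I T{\left(-11 \right)} = \left(-112\right) \left(-11\right) = 1232$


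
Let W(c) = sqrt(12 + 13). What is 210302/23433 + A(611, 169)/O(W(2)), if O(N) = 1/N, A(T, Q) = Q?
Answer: 20011187/23433 ≈ 853.97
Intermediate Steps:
W(c) = 5 (W(c) = sqrt(25) = 5)
210302/23433 + A(611, 169)/O(W(2)) = 210302/23433 + 169/(1/5) = 210302*(1/23433) + 169/(1/5) = 210302/23433 + 169*5 = 210302/23433 + 845 = 20011187/23433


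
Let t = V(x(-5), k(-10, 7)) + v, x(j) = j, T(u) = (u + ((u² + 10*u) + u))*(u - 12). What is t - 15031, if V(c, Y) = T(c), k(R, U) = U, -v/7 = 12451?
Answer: -101593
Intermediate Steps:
v = -87157 (v = -7*12451 = -87157)
T(u) = (-12 + u)*(u² + 12*u) (T(u) = (u + (u² + 11*u))*(-12 + u) = (u² + 12*u)*(-12 + u) = (-12 + u)*(u² + 12*u))
V(c, Y) = c*(-144 + c²)
t = -86562 (t = -5*(-144 + (-5)²) - 87157 = -5*(-144 + 25) - 87157 = -5*(-119) - 87157 = 595 - 87157 = -86562)
t - 15031 = -86562 - 15031 = -101593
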